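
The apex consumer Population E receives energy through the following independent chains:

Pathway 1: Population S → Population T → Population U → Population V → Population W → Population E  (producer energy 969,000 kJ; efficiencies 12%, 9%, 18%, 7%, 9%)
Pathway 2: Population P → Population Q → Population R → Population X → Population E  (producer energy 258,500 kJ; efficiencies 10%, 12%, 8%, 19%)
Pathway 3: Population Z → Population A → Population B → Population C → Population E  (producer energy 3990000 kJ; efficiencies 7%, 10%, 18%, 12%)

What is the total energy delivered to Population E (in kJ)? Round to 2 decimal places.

662.31 kJ

Pathway 1: 969000 × 0.12 × 0.09 × 0.18 × 0.07 × 0.09 = 11.8675368 kJ
Pathway 2: 258500 × 0.1 × 0.12 × 0.08 × 0.19 = 47.1504 kJ
Pathway 3: 3990000 × 0.07 × 0.1 × 0.18 × 0.12 = 603.288 kJ
Total at Population E: 11.8675368 + 47.1504 + 603.288 = 662.3059368 kJ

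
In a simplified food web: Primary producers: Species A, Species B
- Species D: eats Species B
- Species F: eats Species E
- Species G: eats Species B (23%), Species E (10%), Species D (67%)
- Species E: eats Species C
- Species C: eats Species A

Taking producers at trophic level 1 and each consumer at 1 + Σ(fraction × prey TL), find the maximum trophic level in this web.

4

Species C: 1 + 1 = 2
Species D: 1 + 1 = 2
Species E: 1 + 2 = 3
Species F: 1 + 3 = 4
Species G: 1 + (0.23×1 + 0.1×3 + 0.67×2) = 2.87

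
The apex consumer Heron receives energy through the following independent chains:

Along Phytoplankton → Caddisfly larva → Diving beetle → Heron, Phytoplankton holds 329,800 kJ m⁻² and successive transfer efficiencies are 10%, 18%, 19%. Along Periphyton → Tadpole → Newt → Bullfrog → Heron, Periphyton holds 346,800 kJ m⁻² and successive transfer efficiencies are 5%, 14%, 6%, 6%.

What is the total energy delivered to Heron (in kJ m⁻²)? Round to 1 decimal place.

1136.7 kJ m⁻²

Via Phytoplankton: 329800 × 0.1 × 0.18 × 0.19 = 1127.916 kJ m⁻²
Via Periphyton: 346800 × 0.05 × 0.14 × 0.06 × 0.06 = 8.73936 kJ m⁻²
Total at Heron: 1127.916 + 8.73936 = 1136.65536 kJ m⁻²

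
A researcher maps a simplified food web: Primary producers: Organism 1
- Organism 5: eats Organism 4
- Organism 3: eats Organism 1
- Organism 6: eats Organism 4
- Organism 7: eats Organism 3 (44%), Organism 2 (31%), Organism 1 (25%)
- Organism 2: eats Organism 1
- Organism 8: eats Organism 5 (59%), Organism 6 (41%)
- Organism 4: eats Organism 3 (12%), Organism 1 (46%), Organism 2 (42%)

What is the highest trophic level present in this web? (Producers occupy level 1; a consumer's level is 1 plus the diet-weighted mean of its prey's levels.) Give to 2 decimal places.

Organism 2: 1 + 1 = 2
Organism 3: 1 + 1 = 2
Organism 4: 1 + (0.12×2 + 0.46×1 + 0.42×2) = 2.54
Organism 5: 1 + 2.54 = 3.54
Organism 6: 1 + 2.54 = 3.54
Organism 7: 1 + (0.44×2 + 0.31×2 + 0.25×1) = 2.75
Organism 8: 1 + (0.59×3.54 + 0.41×3.54) = 4.54

4.54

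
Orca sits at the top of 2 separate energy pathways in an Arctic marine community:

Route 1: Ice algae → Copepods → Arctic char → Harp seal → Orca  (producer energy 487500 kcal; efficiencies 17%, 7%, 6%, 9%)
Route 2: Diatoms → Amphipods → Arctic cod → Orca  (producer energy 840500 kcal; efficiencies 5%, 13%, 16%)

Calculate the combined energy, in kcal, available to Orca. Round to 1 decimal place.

Route 1: 487500 × 0.17 × 0.07 × 0.06 × 0.09 = 31.32675 kcal
Route 2: 840500 × 0.05 × 0.13 × 0.16 = 874.12 kcal
Total at Orca: 31.32675 + 874.12 = 905.44675 kcal

905.4 kcal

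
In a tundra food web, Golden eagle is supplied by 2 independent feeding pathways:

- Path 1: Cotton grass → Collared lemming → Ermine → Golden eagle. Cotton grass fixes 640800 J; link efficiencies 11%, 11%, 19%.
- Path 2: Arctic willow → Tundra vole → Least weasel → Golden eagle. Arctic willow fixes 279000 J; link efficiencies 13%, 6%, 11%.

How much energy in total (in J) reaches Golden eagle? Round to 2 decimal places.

1712.58 J

Path 1: 640800 × 0.11 × 0.11 × 0.19 = 1473.1992 J
Path 2: 279000 × 0.13 × 0.06 × 0.11 = 239.382 J
Total at Golden eagle: 1473.1992 + 239.382 = 1712.5812 J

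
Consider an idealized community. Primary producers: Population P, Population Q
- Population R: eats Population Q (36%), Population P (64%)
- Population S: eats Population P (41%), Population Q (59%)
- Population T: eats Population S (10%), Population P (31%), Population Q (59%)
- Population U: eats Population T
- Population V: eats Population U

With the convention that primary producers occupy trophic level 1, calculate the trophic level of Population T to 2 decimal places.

Population R: 1 + (0.36×1 + 0.64×1) = 2
Population S: 1 + (0.41×1 + 0.59×1) = 2
Population T: 1 + (0.1×2 + 0.31×1 + 0.59×1) = 2.1
Population U: 1 + 2.1 = 3.1
Population V: 1 + 3.1 = 4.1

2.10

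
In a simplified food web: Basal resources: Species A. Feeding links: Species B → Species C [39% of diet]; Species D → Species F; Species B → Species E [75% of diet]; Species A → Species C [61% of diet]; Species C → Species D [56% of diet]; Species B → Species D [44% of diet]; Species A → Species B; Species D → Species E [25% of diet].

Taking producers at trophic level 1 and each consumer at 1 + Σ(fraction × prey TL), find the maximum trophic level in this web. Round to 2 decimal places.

Species B: 1 + 1 = 2
Species C: 1 + (0.39×2 + 0.61×1) = 2.39
Species D: 1 + (0.56×2.39 + 0.44×2) = 3.2184
Species E: 1 + (0.25×3.2184 + 0.75×2) = 3.3046
Species F: 1 + 3.2184 = 4.2184

4.22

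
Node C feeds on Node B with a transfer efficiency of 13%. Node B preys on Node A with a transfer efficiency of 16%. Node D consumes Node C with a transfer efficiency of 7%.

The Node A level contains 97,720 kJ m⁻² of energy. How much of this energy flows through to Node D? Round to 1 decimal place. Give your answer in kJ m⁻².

142.3 kJ m⁻²

Node B: 97720 × 0.16 = 15635.2 kJ m⁻²
Node C: 15635.2 × 0.13 = 2032.576 kJ m⁻²
Node D: 2032.576 × 0.07 = 142.28032 kJ m⁻²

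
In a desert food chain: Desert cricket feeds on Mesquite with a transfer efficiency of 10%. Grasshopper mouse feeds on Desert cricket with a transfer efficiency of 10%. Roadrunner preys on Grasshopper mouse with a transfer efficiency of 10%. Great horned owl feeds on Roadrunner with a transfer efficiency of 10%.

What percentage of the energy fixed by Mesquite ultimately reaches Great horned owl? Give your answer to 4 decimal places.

Product of link efficiencies: 0.1 × 0.1 × 0.1 × 0.1 = 0.0001
As a percentage: 0.0001 × 100 = 0.0100%

0.0100%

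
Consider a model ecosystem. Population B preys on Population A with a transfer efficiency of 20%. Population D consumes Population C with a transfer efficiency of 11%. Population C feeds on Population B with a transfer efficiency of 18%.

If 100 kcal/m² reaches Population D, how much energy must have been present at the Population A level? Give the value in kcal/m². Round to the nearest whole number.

25253 kcal/m²

Cumulative transfer efficiency: 0.2 × 0.18 × 0.11 = 0.00396
Population A energy = 100 / 0.00396 = 25253 kcal/m²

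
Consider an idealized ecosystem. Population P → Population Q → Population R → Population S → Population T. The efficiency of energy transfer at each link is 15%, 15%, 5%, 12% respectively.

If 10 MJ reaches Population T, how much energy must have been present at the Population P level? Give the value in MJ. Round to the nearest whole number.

74074 MJ

Cumulative transfer efficiency: 0.15 × 0.15 × 0.05 × 0.12 = 0.000135
Population P energy = 10 / 0.000135 = 74074 MJ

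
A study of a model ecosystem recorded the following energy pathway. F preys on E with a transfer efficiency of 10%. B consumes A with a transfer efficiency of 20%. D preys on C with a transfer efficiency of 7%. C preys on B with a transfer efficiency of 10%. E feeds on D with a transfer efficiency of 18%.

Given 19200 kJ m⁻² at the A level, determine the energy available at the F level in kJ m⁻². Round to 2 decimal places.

B: 19200 × 0.2 = 3840 kJ m⁻²
C: 3840 × 0.1 = 384 kJ m⁻²
D: 384 × 0.07 = 26.88 kJ m⁻²
E: 26.88 × 0.18 = 4.8384 kJ m⁻²
F: 4.8384 × 0.1 = 0.48384 kJ m⁻²

0.48 kJ m⁻²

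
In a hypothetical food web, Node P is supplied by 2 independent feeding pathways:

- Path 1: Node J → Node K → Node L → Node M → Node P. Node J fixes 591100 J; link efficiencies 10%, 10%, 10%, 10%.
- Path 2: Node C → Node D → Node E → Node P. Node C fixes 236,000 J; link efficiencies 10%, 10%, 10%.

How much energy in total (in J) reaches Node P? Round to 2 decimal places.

295.11 J

Path 1: 591100 × 0.1 × 0.1 × 0.1 × 0.1 = 59.11 J
Path 2: 236000 × 0.1 × 0.1 × 0.1 = 236 J
Total at Node P: 59.11 + 236 = 295.11 J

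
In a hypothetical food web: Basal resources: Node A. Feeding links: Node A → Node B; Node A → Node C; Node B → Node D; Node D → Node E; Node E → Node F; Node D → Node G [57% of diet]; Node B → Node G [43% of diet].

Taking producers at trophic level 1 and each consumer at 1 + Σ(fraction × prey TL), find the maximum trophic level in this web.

5

Node B: 1 + 1 = 2
Node C: 1 + 1 = 2
Node D: 1 + 2 = 3
Node E: 1 + 3 = 4
Node F: 1 + 4 = 5
Node G: 1 + (0.57×3 + 0.43×2) = 3.57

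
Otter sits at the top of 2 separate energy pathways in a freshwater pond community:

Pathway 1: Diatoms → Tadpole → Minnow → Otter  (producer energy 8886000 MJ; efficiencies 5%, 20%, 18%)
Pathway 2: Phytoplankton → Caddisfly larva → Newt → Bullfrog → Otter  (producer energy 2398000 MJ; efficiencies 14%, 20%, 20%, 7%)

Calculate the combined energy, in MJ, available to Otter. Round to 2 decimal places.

16934.82 MJ

Pathway 1: 8886000 × 0.05 × 0.2 × 0.18 = 15994.8 MJ
Pathway 2: 2398000 × 0.14 × 0.2 × 0.2 × 0.07 = 940.016 MJ
Total at Otter: 15994.8 + 940.016 = 16934.816 MJ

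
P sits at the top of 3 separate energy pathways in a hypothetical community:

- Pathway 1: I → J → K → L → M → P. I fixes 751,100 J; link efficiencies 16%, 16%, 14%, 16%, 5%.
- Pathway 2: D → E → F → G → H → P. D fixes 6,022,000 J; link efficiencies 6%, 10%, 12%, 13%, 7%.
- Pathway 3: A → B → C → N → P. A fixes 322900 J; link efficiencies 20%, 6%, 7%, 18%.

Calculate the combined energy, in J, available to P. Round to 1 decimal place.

Pathway 1: 751100 × 0.16 × 0.16 × 0.14 × 0.16 × 0.05 = 21.5355392 J
Pathway 2: 6022000 × 0.06 × 0.1 × 0.12 × 0.13 × 0.07 = 39.456144 J
Pathway 3: 322900 × 0.2 × 0.06 × 0.07 × 0.18 = 48.82248 J
Total at P: 21.5355392 + 39.456144 + 48.82248 = 109.8141632 J

109.8 J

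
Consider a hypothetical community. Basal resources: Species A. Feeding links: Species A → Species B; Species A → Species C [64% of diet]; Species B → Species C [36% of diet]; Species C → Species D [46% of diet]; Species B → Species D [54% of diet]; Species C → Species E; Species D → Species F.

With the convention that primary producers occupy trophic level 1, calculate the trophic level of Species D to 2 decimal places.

3.17

Species B: 1 + 1 = 2
Species C: 1 + (0.64×1 + 0.36×2) = 2.36
Species D: 1 + (0.46×2.36 + 0.54×2) = 3.1656
Species E: 1 + 2.36 = 3.36
Species F: 1 + 3.1656 = 4.1656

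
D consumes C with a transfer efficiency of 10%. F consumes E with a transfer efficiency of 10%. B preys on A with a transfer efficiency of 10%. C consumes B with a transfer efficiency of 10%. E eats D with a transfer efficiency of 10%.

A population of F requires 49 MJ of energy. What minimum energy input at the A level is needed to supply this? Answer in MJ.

4900000 MJ

Cumulative transfer efficiency: 0.1 × 0.1 × 0.1 × 0.1 × 0.1 = 0.00001
A energy = 49 / 0.00001 = 4900000 MJ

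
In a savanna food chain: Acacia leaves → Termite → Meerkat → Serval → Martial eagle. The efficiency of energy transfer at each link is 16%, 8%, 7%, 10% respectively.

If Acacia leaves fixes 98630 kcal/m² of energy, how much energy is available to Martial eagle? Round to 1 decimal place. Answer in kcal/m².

8.8 kcal/m²

Termite: 98630 × 0.16 = 15780.8 kcal/m²
Meerkat: 15780.8 × 0.08 = 1262.464 kcal/m²
Serval: 1262.464 × 0.07 = 88.37248 kcal/m²
Martial eagle: 88.37248 × 0.1 = 8.837248 kcal/m²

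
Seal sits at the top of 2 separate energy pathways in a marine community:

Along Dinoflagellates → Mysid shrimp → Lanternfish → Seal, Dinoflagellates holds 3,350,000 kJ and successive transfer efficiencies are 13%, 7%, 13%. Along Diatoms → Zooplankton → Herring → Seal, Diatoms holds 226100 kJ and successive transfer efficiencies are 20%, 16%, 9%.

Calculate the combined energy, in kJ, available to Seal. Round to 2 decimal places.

4614.22 kJ

Via Dinoflagellates: 3350000 × 0.13 × 0.07 × 0.13 = 3963.05 kJ
Via Diatoms: 226100 × 0.2 × 0.16 × 0.09 = 651.168 kJ
Total at Seal: 3963.05 + 651.168 = 4614.218 kJ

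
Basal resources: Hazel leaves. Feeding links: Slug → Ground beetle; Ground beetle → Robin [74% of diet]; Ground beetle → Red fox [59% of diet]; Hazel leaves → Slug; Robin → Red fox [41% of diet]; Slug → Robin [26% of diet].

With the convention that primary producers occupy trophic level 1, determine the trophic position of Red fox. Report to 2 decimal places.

4.30

Slug: 1 + 1 = 2
Ground beetle: 1 + 2 = 3
Robin: 1 + (0.74×3 + 0.26×2) = 3.74
Red fox: 1 + (0.59×3 + 0.41×3.74) = 4.3034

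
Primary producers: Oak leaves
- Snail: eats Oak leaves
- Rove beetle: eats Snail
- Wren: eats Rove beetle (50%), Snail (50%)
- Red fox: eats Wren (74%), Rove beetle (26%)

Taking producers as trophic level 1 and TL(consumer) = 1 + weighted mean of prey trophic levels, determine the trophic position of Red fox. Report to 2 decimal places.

4.37

Snail: 1 + 1 = 2
Rove beetle: 1 + 2 = 3
Wren: 1 + (0.5×3 + 0.5×2) = 3.5
Red fox: 1 + (0.74×3.5 + 0.26×3) = 4.37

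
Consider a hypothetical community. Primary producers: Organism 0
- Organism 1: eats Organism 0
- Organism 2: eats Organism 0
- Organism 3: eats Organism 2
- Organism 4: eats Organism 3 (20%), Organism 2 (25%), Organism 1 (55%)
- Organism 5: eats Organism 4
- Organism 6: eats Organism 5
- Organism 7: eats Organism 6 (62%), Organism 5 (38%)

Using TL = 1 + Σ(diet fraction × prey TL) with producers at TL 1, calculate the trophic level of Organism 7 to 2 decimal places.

5.82

Organism 1: 1 + 1 = 2
Organism 2: 1 + 1 = 2
Organism 3: 1 + 2 = 3
Organism 4: 1 + (0.2×3 + 0.25×2 + 0.55×2) = 3.2
Organism 5: 1 + 3.2 = 4.2
Organism 6: 1 + 4.2 = 5.2
Organism 7: 1 + (0.62×5.2 + 0.38×4.2) = 5.82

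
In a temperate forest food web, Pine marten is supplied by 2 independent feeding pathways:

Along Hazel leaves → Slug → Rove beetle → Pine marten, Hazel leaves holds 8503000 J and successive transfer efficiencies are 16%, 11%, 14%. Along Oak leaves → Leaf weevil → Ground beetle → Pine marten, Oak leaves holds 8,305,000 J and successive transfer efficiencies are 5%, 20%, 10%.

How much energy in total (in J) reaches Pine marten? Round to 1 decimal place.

Via Hazel leaves: 8503000 × 0.16 × 0.11 × 0.14 = 20951.392 J
Via Oak leaves: 8305000 × 0.05 × 0.2 × 0.1 = 8305 J
Total at Pine marten: 20951.392 + 8305 = 29256.392 J

29256.4 J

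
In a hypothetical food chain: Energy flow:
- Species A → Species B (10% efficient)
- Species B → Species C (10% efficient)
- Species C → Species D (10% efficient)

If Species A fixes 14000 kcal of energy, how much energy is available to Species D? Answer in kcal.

14 kcal

Species B: 14000 × 0.1 = 1400 kcal
Species C: 1400 × 0.1 = 140 kcal
Species D: 140 × 0.1 = 14 kcal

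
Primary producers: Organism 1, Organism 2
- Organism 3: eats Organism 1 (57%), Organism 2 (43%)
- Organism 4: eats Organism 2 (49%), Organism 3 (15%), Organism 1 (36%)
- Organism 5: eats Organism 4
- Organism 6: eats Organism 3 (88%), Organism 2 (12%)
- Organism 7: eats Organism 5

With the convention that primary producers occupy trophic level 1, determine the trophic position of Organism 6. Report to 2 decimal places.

Organism 3: 1 + (0.57×1 + 0.43×1) = 2
Organism 4: 1 + (0.49×1 + 0.15×2 + 0.36×1) = 2.15
Organism 5: 1 + 2.15 = 3.15
Organism 6: 1 + (0.88×2 + 0.12×1) = 2.88
Organism 7: 1 + 3.15 = 4.15

2.88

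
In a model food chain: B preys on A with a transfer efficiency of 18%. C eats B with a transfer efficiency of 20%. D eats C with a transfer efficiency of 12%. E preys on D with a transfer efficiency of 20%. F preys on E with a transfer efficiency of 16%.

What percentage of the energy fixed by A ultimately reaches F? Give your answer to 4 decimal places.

0.0138%

Product of link efficiencies: 0.18 × 0.2 × 0.12 × 0.2 × 0.16 = 0.00013824
As a percentage: 0.00013824 × 100 = 0.0138%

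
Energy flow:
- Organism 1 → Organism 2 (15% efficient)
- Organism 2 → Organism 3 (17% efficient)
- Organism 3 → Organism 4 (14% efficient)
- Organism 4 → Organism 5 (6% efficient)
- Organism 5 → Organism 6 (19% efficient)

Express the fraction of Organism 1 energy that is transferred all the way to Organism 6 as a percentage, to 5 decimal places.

Product of link efficiencies: 0.15 × 0.17 × 0.14 × 0.06 × 0.19 = 0.000040698
As a percentage: 0.000040698 × 100 = 0.00407%

0.00407%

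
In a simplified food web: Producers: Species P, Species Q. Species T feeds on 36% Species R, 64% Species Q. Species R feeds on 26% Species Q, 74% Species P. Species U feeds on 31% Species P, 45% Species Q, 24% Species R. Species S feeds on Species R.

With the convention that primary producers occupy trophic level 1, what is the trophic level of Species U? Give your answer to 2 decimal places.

Species R: 1 + (0.26×1 + 0.74×1) = 2
Species S: 1 + 2 = 3
Species T: 1 + (0.36×2 + 0.64×1) = 2.36
Species U: 1 + (0.31×1 + 0.45×1 + 0.24×2) = 2.24

2.24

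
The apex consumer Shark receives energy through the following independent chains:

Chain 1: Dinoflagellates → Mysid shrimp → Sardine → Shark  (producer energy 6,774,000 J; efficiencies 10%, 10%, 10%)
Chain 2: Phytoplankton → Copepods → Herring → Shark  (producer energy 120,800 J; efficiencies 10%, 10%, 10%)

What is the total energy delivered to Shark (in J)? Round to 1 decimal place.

6894.8 J

Chain 1: 6774000 × 0.1 × 0.1 × 0.1 = 6774 J
Chain 2: 120800 × 0.1 × 0.1 × 0.1 = 120.8 J
Total at Shark: 6774 + 120.8 = 6894.8 J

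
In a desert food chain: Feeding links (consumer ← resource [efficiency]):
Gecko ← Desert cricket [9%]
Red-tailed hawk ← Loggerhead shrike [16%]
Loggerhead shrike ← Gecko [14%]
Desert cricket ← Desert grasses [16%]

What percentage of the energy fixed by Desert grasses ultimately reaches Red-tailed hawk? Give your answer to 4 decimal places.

0.0323%

Product of link efficiencies: 0.16 × 0.09 × 0.14 × 0.16 = 0.00032256
As a percentage: 0.00032256 × 100 = 0.0323%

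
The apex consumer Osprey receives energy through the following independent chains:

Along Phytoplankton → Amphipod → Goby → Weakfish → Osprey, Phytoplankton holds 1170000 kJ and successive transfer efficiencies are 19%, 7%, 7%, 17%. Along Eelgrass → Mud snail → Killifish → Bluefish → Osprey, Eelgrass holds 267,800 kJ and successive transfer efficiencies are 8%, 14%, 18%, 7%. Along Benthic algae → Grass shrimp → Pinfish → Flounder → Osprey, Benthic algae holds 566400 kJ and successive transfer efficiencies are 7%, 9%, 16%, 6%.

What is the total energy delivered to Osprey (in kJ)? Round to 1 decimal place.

257.2 kJ

Via Phytoplankton: 1170000 × 0.19 × 0.07 × 0.07 × 0.17 = 185.1759 kJ
Via Eelgrass: 267800 × 0.08 × 0.14 × 0.18 × 0.07 = 37.791936 kJ
Via Benthic algae: 566400 × 0.07 × 0.09 × 0.16 × 0.06 = 34.255872 kJ
Total at Osprey: 185.1759 + 37.791936 + 34.255872 = 257.223708 kJ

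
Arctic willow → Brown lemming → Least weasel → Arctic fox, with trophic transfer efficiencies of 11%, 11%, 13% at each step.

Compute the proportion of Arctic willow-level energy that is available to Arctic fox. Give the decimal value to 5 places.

0.00157

Product of link efficiencies: 0.11 × 0.11 × 0.13 = 0.001573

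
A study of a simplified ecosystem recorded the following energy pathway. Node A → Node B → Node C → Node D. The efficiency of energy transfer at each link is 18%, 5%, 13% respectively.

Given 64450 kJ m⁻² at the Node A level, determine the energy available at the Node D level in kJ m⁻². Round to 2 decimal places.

75.41 kJ m⁻²

Node B: 64450 × 0.18 = 11601 kJ m⁻²
Node C: 11601 × 0.05 = 580.05 kJ m⁻²
Node D: 580.05 × 0.13 = 75.4065 kJ m⁻²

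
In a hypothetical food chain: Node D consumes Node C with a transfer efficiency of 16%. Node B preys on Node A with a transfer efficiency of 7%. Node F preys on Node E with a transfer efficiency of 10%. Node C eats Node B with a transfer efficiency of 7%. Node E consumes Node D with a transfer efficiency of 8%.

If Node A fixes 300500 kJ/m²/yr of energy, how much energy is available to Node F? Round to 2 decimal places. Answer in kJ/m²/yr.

1.88 kJ/m²/yr

Node B: 300500 × 0.07 = 21035 kJ/m²/yr
Node C: 21035 × 0.07 = 1472.45 kJ/m²/yr
Node D: 1472.45 × 0.16 = 235.592 kJ/m²/yr
Node E: 235.592 × 0.08 = 18.84736 kJ/m²/yr
Node F: 18.84736 × 0.1 = 1.884736 kJ/m²/yr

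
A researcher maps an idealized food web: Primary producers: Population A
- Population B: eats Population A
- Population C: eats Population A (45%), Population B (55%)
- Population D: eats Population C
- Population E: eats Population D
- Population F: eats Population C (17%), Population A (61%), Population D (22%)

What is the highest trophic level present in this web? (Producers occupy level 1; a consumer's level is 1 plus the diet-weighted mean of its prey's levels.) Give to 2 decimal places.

4.55

Population B: 1 + 1 = 2
Population C: 1 + (0.45×1 + 0.55×2) = 2.55
Population D: 1 + 2.55 = 3.55
Population E: 1 + 3.55 = 4.55
Population F: 1 + (0.17×2.55 + 0.61×1 + 0.22×3.55) = 2.8245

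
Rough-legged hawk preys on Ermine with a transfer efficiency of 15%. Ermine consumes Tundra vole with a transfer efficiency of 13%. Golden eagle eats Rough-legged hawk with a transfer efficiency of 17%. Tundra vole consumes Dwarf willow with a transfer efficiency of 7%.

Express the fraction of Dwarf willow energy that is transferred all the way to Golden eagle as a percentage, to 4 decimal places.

Product of link efficiencies: 0.07 × 0.13 × 0.15 × 0.17 = 0.00023205
As a percentage: 0.00023205 × 100 = 0.0232%

0.0232%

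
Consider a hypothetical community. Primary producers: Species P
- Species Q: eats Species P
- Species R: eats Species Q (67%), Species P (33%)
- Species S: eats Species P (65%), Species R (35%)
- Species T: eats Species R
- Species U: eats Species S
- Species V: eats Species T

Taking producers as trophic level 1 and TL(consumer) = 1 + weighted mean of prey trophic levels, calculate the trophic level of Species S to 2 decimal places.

2.58

Species Q: 1 + 1 = 2
Species R: 1 + (0.67×2 + 0.33×1) = 2.67
Species S: 1 + (0.65×1 + 0.35×2.67) = 2.5845
Species T: 1 + 2.67 = 3.67
Species U: 1 + 2.5845 = 3.5845
Species V: 1 + 3.67 = 4.67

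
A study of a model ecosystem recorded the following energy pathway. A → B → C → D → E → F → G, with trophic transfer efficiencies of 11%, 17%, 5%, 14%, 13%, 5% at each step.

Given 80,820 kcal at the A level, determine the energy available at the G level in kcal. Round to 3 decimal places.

B: 80820 × 0.11 = 8890.2 kcal
C: 8890.2 × 0.17 = 1511.334 kcal
D: 1511.334 × 0.05 = 75.5667 kcal
E: 75.5667 × 0.14 = 10.579338 kcal
F: 10.579338 × 0.13 = 1.37531394 kcal
G: 1.37531394 × 0.05 = 0.068765697 kcal

0.069 kcal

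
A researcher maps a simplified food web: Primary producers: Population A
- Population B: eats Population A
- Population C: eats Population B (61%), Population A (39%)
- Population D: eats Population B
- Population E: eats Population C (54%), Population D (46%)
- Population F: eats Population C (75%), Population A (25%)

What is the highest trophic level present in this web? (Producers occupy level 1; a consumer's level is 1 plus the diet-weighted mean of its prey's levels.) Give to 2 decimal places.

3.79

Population B: 1 + 1 = 2
Population C: 1 + (0.61×2 + 0.39×1) = 2.61
Population D: 1 + 2 = 3
Population E: 1 + (0.54×2.61 + 0.46×3) = 3.7894
Population F: 1 + (0.75×2.61 + 0.25×1) = 3.2075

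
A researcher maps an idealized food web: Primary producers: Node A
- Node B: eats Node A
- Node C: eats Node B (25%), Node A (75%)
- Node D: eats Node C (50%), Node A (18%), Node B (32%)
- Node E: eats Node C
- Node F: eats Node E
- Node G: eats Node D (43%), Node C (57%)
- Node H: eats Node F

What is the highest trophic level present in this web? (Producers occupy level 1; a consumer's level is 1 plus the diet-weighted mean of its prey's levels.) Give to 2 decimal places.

Node B: 1 + 1 = 2
Node C: 1 + (0.25×2 + 0.75×1) = 2.25
Node D: 1 + (0.5×2.25 + 0.18×1 + 0.32×2) = 2.945
Node E: 1 + 2.25 = 3.25
Node F: 1 + 3.25 = 4.25
Node G: 1 + (0.43×2.945 + 0.57×2.25) = 3.54885
Node H: 1 + 4.25 = 5.25

5.25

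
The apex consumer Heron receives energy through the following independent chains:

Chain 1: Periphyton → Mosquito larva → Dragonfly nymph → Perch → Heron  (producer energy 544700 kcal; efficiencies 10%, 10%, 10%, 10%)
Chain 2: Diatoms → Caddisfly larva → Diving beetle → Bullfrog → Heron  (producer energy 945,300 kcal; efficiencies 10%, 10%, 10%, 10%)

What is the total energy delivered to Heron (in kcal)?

Chain 1: 544700 × 0.1 × 0.1 × 0.1 × 0.1 = 54.47 kcal
Chain 2: 945300 × 0.1 × 0.1 × 0.1 × 0.1 = 94.53 kcal
Total at Heron: 54.47 + 94.53 = 149 kcal

149 kcal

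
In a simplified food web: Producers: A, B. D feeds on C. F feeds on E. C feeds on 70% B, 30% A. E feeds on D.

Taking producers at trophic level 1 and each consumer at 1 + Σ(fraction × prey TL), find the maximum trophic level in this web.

C: 1 + (0.7×1 + 0.3×1) = 2
D: 1 + 2 = 3
E: 1 + 3 = 4
F: 1 + 4 = 5

5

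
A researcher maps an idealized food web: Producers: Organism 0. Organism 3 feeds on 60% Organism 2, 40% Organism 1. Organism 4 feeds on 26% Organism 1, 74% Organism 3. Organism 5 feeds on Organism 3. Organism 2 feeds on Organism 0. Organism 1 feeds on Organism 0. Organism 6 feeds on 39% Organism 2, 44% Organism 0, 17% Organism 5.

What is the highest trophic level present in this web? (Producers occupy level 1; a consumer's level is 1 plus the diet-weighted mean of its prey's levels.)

4

Organism 1: 1 + 1 = 2
Organism 2: 1 + 1 = 2
Organism 3: 1 + (0.6×2 + 0.4×2) = 3
Organism 4: 1 + (0.26×2 + 0.74×3) = 3.74
Organism 5: 1 + 3 = 4
Organism 6: 1 + (0.39×2 + 0.44×1 + 0.17×4) = 2.9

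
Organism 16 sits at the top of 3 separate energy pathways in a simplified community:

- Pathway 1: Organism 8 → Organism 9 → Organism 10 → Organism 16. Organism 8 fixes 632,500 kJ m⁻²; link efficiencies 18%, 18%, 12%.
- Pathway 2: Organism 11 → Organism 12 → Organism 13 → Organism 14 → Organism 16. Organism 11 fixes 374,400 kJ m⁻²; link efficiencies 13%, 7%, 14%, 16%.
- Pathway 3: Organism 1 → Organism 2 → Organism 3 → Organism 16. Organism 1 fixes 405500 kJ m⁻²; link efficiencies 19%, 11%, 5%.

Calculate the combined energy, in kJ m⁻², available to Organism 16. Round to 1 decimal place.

Pathway 1: 632500 × 0.18 × 0.18 × 0.12 = 2459.16 kJ m⁻²
Pathway 2: 374400 × 0.13 × 0.07 × 0.14 × 0.16 = 76.317696 kJ m⁻²
Pathway 3: 405500 × 0.19 × 0.11 × 0.05 = 423.7475 kJ m⁻²
Total at Organism 16: 2459.16 + 76.317696 + 423.7475 = 2959.225196 kJ m⁻²

2959.2 kJ m⁻²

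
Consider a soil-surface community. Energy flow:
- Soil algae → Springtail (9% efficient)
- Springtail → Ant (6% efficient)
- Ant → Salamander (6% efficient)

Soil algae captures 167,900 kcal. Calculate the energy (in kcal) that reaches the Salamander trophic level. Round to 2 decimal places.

Springtail: 167900 × 0.09 = 15111 kcal
Ant: 15111 × 0.06 = 906.66 kcal
Salamander: 906.66 × 0.06 = 54.3996 kcal

54.40 kcal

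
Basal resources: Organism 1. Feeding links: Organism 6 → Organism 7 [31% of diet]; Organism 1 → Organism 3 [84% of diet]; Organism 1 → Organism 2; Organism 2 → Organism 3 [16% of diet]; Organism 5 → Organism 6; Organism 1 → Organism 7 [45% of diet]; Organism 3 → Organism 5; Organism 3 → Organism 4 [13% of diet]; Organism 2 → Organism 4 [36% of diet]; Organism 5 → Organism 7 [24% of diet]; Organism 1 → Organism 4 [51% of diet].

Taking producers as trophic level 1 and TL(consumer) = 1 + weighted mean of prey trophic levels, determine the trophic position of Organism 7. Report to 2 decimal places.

3.50

Organism 2: 1 + 1 = 2
Organism 3: 1 + (0.84×1 + 0.16×2) = 2.16
Organism 4: 1 + (0.36×2 + 0.51×1 + 0.13×2.16) = 2.5108
Organism 5: 1 + 2.16 = 3.16
Organism 6: 1 + 3.16 = 4.16
Organism 7: 1 + (0.24×3.16 + 0.31×4.16 + 0.45×1) = 3.498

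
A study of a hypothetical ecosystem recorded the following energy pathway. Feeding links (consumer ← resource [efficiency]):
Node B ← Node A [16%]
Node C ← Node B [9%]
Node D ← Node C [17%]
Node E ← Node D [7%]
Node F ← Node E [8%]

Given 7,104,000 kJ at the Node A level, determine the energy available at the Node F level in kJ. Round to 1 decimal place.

97.4 kJ

Node B: 7104000 × 0.16 = 1136640 kJ
Node C: 1136640 × 0.09 = 102297.6 kJ
Node D: 102297.6 × 0.17 = 17390.592 kJ
Node E: 17390.592 × 0.07 = 1217.34144 kJ
Node F: 1217.34144 × 0.08 = 97.3873152 kJ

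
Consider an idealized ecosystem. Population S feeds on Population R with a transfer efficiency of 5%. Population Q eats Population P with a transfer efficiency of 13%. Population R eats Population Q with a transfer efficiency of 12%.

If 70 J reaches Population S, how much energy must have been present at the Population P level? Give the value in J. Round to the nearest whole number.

89744 J

Cumulative transfer efficiency: 0.13 × 0.12 × 0.05 = 0.00078
Population P energy = 70 / 0.00078 = 89744 J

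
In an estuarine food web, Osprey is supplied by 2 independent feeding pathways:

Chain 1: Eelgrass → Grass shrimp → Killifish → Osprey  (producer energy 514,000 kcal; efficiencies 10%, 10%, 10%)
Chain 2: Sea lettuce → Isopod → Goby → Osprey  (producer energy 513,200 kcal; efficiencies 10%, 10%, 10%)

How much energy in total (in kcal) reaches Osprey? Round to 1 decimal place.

Chain 1: 514000 × 0.1 × 0.1 × 0.1 = 514 kcal
Chain 2: 513200 × 0.1 × 0.1 × 0.1 = 513.2 kcal
Total at Osprey: 514 + 513.2 = 1027.2 kcal

1027.2 kcal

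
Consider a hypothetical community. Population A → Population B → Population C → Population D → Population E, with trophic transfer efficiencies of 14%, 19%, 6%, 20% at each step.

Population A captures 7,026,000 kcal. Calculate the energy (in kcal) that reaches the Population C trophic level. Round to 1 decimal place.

186891.6 kcal

Population B: 7026000 × 0.14 = 983640 kcal
Population C: 983640 × 0.19 = 186891.6 kcal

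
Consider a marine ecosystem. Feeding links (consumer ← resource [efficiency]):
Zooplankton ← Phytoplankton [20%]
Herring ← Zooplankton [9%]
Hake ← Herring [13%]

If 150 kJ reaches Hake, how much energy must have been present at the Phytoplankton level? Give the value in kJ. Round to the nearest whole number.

Cumulative transfer efficiency: 0.2 × 0.09 × 0.13 = 0.00234
Phytoplankton energy = 150 / 0.00234 = 64103 kJ

64103 kJ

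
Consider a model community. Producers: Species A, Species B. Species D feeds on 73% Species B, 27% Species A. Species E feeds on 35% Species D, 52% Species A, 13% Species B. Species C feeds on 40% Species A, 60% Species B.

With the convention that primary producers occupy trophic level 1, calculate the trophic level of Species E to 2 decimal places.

2.35

Species C: 1 + (0.4×1 + 0.6×1) = 2
Species D: 1 + (0.73×1 + 0.27×1) = 2
Species E: 1 + (0.35×2 + 0.52×1 + 0.13×1) = 2.35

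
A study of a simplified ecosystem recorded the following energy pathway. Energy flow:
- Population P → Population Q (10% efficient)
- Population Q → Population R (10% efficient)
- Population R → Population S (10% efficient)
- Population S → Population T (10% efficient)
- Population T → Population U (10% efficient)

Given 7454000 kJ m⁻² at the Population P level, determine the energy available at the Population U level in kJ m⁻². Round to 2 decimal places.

Population Q: 7454000 × 0.1 = 745400 kJ m⁻²
Population R: 745400 × 0.1 = 74540 kJ m⁻²
Population S: 74540 × 0.1 = 7454 kJ m⁻²
Population T: 7454 × 0.1 = 745.4 kJ m⁻²
Population U: 745.4 × 0.1 = 74.54 kJ m⁻²

74.54 kJ m⁻²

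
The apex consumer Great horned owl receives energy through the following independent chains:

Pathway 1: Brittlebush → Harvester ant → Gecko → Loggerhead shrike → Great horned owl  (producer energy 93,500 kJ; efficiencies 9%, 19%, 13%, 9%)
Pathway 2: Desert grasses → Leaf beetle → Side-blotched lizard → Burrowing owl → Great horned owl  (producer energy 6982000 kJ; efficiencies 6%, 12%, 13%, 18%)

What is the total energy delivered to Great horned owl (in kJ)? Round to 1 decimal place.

1195.0 kJ

Pathway 1: 93500 × 0.09 × 0.19 × 0.13 × 0.09 = 18.706545 kJ
Pathway 2: 6982000 × 0.06 × 0.12 × 0.13 × 0.18 = 1176.32736 kJ
Total at Great horned owl: 18.706545 + 1176.32736 = 1195.033905 kJ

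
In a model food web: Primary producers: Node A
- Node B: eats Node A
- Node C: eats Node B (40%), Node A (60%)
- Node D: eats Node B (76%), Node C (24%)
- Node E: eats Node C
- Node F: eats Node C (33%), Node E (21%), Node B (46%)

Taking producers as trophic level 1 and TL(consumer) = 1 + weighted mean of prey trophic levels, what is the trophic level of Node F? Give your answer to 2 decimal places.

3.43

Node B: 1 + 1 = 2
Node C: 1 + (0.4×2 + 0.6×1) = 2.4
Node D: 1 + (0.76×2 + 0.24×2.4) = 3.096
Node E: 1 + 2.4 = 3.4
Node F: 1 + (0.33×2.4 + 0.21×3.4 + 0.46×2) = 3.426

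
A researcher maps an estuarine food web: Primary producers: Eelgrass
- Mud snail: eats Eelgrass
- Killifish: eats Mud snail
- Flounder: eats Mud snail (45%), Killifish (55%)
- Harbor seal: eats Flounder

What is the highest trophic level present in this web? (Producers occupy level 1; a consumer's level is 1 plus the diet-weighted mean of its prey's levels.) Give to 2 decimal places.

Mud snail: 1 + 1 = 2
Killifish: 1 + 2 = 3
Flounder: 1 + (0.45×2 + 0.55×3) = 3.55
Harbor seal: 1 + 3.55 = 4.55

4.55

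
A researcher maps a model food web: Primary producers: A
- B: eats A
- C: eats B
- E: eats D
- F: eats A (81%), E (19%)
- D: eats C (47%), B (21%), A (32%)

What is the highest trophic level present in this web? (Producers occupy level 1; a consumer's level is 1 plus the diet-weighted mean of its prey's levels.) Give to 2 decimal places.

B: 1 + 1 = 2
C: 1 + 2 = 3
D: 1 + (0.47×3 + 0.21×2 + 0.32×1) = 3.15
E: 1 + 3.15 = 4.15
F: 1 + (0.81×1 + 0.19×4.15) = 2.5985

4.15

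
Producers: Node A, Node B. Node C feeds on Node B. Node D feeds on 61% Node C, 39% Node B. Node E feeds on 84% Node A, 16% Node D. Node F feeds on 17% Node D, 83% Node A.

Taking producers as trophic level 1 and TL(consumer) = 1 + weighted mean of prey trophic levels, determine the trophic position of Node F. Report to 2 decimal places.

Node C: 1 + 1 = 2
Node D: 1 + (0.61×2 + 0.39×1) = 2.61
Node E: 1 + (0.84×1 + 0.16×2.61) = 2.2576
Node F: 1 + (0.17×2.61 + 0.83×1) = 2.2737

2.27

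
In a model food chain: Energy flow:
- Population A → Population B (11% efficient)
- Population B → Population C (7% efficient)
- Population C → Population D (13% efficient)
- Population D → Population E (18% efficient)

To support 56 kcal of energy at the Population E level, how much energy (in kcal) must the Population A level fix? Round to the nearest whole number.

Cumulative transfer efficiency: 0.11 × 0.07 × 0.13 × 0.18 = 0.00018018
Population A energy = 56 / 0.00018018 = 310800 kcal

310800 kcal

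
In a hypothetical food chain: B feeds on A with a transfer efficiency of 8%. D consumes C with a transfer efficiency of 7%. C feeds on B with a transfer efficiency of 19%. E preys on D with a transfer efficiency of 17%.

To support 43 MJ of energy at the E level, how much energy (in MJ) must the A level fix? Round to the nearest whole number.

Cumulative transfer efficiency: 0.08 × 0.19 × 0.07 × 0.17 = 0.00018088
A energy = 43 / 0.00018088 = 237727 MJ

237727 MJ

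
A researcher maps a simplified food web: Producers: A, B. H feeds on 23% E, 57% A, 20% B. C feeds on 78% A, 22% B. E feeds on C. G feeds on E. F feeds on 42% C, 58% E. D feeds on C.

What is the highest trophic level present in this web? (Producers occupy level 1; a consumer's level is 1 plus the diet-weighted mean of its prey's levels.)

4

C: 1 + (0.78×1 + 0.22×1) = 2
D: 1 + 2 = 3
E: 1 + 2 = 3
F: 1 + (0.42×2 + 0.58×3) = 3.58
G: 1 + 3 = 4
H: 1 + (0.23×3 + 0.57×1 + 0.2×1) = 2.46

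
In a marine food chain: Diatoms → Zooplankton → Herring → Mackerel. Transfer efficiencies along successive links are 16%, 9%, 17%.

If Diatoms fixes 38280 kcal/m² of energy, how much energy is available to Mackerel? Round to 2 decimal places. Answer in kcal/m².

Zooplankton: 38280 × 0.16 = 6124.8 kcal/m²
Herring: 6124.8 × 0.09 = 551.232 kcal/m²
Mackerel: 551.232 × 0.17 = 93.70944 kcal/m²

93.71 kcal/m²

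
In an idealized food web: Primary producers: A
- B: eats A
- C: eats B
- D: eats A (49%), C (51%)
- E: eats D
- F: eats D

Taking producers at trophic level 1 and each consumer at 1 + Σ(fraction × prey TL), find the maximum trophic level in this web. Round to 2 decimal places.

B: 1 + 1 = 2
C: 1 + 2 = 3
D: 1 + (0.49×1 + 0.51×3) = 3.02
E: 1 + 3.02 = 4.02
F: 1 + 3.02 = 4.02

4.02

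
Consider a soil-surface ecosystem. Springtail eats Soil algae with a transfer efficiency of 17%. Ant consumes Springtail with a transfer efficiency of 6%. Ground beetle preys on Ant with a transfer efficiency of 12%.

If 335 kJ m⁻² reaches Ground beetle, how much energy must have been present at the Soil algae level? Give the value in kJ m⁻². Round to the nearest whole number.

273693 kJ m⁻²

Cumulative transfer efficiency: 0.17 × 0.06 × 0.12 = 0.001224
Soil algae energy = 335 / 0.001224 = 273693 kJ m⁻²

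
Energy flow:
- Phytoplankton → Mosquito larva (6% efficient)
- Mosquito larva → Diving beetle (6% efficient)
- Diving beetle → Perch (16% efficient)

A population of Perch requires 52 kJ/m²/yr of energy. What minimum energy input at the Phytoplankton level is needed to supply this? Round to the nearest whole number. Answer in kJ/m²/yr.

Cumulative transfer efficiency: 0.06 × 0.06 × 0.16 = 0.000576
Phytoplankton energy = 52 / 0.000576 = 90278 kJ/m²/yr

90278 kJ/m²/yr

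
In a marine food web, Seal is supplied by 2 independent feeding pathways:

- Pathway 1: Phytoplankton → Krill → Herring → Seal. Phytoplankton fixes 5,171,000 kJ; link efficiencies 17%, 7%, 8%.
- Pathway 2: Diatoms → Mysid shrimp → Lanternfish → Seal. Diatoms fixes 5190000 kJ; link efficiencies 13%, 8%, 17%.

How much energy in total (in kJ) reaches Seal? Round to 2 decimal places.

14098.71 kJ

Pathway 1: 5171000 × 0.17 × 0.07 × 0.08 = 4922.792 kJ
Pathway 2: 5190000 × 0.13 × 0.08 × 0.17 = 9175.92 kJ
Total at Seal: 4922.792 + 9175.92 = 14098.712 kJ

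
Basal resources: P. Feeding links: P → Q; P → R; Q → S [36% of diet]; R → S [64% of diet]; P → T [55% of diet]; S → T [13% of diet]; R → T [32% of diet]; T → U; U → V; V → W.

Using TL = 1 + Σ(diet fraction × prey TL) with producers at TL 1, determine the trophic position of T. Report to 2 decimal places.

Q: 1 + 1 = 2
R: 1 + 1 = 2
S: 1 + (0.36×2 + 0.64×2) = 3
T: 1 + (0.55×1 + 0.13×3 + 0.32×2) = 2.58
U: 1 + 2.58 = 3.58
V: 1 + 3.58 = 4.58
W: 1 + 4.58 = 5.58

2.58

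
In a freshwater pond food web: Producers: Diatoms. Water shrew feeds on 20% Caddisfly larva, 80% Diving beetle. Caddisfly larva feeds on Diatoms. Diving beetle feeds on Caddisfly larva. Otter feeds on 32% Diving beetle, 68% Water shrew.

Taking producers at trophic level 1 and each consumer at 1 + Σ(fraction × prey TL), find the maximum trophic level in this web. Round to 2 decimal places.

Caddisfly larva: 1 + 1 = 2
Diving beetle: 1 + 2 = 3
Water shrew: 1 + (0.2×2 + 0.8×3) = 3.8
Otter: 1 + (0.32×3 + 0.68×3.8) = 4.544

4.54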